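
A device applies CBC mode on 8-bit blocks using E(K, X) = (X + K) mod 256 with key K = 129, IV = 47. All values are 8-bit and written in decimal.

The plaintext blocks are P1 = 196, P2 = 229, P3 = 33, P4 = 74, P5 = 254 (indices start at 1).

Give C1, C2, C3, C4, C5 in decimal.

C1 = 108, C2 = 10, C3 = 172, C4 = 103, C5 = 26

CBC encryption: C_i = E(K, P_i ⊕ C_{i−1}), with C_{0} = IV.
C1: P1 ⊕ 47 = 235; E(K, 235) = 108.
C2: P2 ⊕ 108 = 137; E(K, 137) = 10.
C3: P3 ⊕ 10 = 43; E(K, 43) = 172.
C4: P4 ⊕ 172 = 230; E(K, 230) = 103.
C5: P5 ⊕ 103 = 153; E(K, 153) = 26.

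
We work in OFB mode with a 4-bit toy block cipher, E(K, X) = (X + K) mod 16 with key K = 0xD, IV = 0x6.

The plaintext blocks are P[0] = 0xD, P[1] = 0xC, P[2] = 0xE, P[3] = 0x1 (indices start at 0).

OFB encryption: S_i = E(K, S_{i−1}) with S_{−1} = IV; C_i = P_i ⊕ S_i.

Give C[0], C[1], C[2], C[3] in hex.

C[0]: S = E(K, 0x6) = 0x3; 0xD ⊕ 0x3 = 0xE.
C[1]: S = E(K, 0x3) = 0x0; 0xC ⊕ 0x0 = 0xC.
C[2]: S = E(K, 0x0) = 0xD; 0xE ⊕ 0xD = 0x3.
C[3]: S = E(K, 0xD) = 0xA; 0x1 ⊕ 0xA = 0xB.

C[0] = 0xE, C[1] = 0xC, C[2] = 0x3, C[3] = 0xB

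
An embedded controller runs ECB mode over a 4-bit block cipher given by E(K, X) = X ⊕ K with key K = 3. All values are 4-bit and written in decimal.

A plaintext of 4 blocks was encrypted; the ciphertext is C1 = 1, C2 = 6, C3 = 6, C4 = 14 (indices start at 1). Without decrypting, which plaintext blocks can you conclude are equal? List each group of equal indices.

P2 = P3

ECB encrypts each block independently with the same key, so equal ciphertext blocks imply equal plaintext blocks.
C2 = C3 = 6, so P2 = P3.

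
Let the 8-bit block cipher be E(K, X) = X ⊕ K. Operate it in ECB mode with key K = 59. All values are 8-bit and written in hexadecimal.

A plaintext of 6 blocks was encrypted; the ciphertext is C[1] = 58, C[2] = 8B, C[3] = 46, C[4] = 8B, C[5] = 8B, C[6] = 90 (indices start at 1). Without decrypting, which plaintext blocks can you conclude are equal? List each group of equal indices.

ECB encrypts each block independently with the same key, so equal ciphertext blocks imply equal plaintext blocks.
C[2] = C[4] = C[5] = 8B, so P[2] = P[4] = P[5].

P[2] = P[4] = P[5]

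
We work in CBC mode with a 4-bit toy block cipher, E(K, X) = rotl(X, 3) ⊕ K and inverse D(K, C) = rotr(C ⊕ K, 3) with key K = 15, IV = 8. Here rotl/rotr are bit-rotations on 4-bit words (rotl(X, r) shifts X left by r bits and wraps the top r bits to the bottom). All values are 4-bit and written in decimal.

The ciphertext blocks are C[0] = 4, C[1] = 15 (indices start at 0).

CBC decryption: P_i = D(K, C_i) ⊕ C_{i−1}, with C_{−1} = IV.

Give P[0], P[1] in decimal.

P[0] = 15, P[1] = 4

P[0]: D(K, 4) = 7; 7 ⊕ 8 = 15.
P[1]: D(K, 15) = 0; 0 ⊕ 4 = 4.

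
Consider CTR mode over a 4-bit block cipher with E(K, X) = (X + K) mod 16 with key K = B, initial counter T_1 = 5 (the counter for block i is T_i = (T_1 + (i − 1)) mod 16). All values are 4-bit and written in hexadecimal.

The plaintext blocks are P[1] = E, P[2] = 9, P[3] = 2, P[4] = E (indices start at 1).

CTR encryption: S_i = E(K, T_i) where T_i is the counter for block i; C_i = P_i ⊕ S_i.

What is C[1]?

C[1]: T = 5, S = E(K, T) = 0; E ⊕ 0 = E.

C[1] = E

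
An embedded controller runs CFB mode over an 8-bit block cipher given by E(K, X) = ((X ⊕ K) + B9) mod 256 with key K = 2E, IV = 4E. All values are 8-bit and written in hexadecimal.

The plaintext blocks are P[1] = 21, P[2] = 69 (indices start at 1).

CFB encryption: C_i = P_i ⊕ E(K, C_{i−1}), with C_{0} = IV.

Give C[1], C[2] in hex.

C[1]: E(K, 4E) = 19; 21 ⊕ 19 = 38.
C[2]: E(K, 38) = CF; 69 ⊕ CF = A6.

C[1] = 38, C[2] = A6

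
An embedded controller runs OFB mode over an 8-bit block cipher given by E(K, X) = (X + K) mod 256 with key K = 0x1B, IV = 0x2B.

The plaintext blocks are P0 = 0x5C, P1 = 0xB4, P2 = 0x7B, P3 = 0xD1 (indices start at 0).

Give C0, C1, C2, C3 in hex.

C0 = 0x1A, C1 = 0xD5, C2 = 0x07, C3 = 0x46

OFB encryption: S_i = E(K, S_{i−1}) with S_{−1} = IV; C_i = P_i ⊕ S_i.
C0: S = E(K, 0x2B) = 0x46; 0x5C ⊕ 0x46 = 0x1A.
C1: S = E(K, 0x46) = 0x61; 0xB4 ⊕ 0x61 = 0xD5.
C2: S = E(K, 0x61) = 0x7C; 0x7B ⊕ 0x7C = 0x07.
C3: S = E(K, 0x7C) = 0x97; 0xD1 ⊕ 0x97 = 0x46.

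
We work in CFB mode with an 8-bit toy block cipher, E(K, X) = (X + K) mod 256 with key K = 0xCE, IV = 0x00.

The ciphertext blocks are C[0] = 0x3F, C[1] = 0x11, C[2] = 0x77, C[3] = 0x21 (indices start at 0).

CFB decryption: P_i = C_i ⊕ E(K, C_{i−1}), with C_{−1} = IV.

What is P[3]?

P[3] = 0x64

P[3]: E(K, 0x77) = 0x45; 0x21 ⊕ 0x45 = 0x64.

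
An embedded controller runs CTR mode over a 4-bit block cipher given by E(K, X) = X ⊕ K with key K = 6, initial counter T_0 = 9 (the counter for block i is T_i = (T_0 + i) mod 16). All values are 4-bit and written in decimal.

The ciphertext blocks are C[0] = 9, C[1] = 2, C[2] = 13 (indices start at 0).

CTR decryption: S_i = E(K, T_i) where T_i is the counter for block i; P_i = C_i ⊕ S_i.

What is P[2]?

P[2] = 0

P[2]: T = 11, S = E(K, T) = 13; 13 ⊕ 13 = 0.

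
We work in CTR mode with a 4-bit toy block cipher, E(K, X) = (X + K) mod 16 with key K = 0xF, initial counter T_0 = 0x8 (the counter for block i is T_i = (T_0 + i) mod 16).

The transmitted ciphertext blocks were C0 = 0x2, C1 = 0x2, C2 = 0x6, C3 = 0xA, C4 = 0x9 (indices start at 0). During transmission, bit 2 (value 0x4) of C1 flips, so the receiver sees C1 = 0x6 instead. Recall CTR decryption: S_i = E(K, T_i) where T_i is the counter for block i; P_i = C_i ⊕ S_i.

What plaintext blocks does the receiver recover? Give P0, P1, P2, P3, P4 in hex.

Only C1 changed, to 0x6. In CTR, a change in C_i flips the same bit in P_i only; the keystream is unaffected. Decrypting the received ciphertext:
P0: T = 0x8, S = E(K, T) = 0x7; 0x2 ⊕ 0x7 = 0x5.
P1: T = 0x9, S = E(K, T) = 0x8; 0x6 ⊕ 0x8 = 0xE.
P2: T = 0xA, S = E(K, T) = 0x9; 0x6 ⊕ 0x9 = 0xF.
P3: T = 0xB, S = E(K, T) = 0xA; 0xA ⊕ 0xA = 0x0.
P4: T = 0xC, S = E(K, T) = 0xB; 0x9 ⊕ 0xB = 0x2.
Blocks that differ from the original plaintext: P1.

P0 = 0x5, P1 = 0xE, P2 = 0xF, P3 = 0x0, P4 = 0x2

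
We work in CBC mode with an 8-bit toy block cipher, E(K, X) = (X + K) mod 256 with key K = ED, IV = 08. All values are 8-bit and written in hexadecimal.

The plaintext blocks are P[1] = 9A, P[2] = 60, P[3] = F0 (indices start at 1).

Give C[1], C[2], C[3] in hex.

CBC encryption: C_i = E(K, P_i ⊕ C_{i−1}), with C_{0} = IV.
C[1]: P[1] ⊕ 08 = 92; E(K, 92) = 7F.
C[2]: P[2] ⊕ 7F = 1F; E(K, 1F) = 0C.
C[3]: P[3] ⊕ 0C = FC; E(K, FC) = E9.

C[1] = 7F, C[2] = 0C, C[3] = E9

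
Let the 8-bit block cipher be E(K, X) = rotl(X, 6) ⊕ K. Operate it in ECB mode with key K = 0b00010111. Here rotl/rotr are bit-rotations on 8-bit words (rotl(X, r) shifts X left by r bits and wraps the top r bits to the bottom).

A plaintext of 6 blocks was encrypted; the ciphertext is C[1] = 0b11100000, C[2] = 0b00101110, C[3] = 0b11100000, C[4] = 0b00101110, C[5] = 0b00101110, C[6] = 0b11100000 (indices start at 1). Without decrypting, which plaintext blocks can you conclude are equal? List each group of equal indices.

ECB encrypts each block independently with the same key, so equal ciphertext blocks imply equal plaintext blocks.
C[1] = C[3] = C[6] = 0b11100000, so P[1] = P[3] = P[6].
C[2] = C[4] = C[5] = 0b00101110, so P[2] = P[4] = P[5].

P[1] = P[3] = P[6]; P[2] = P[4] = P[5]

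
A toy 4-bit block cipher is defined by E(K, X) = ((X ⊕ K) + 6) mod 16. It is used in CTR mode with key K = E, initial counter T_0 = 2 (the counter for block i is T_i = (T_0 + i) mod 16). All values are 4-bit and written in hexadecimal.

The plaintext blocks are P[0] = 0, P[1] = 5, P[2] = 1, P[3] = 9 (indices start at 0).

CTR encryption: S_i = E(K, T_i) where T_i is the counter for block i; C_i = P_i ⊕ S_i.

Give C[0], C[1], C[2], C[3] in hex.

C[0]: T = 2, S = E(K, T) = 2; 0 ⊕ 2 = 2.
C[1]: T = 3, S = E(K, T) = 3; 5 ⊕ 3 = 6.
C[2]: T = 4, S = E(K, T) = 0; 1 ⊕ 0 = 1.
C[3]: T = 5, S = E(K, T) = 1; 9 ⊕ 1 = 8.

C[0] = 2, C[1] = 6, C[2] = 1, C[3] = 8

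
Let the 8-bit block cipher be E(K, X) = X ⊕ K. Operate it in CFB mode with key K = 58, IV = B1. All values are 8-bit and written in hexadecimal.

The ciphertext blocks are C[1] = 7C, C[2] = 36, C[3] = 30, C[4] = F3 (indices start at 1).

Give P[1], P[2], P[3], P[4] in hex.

P[1] = 95, P[2] = 12, P[3] = 5E, P[4] = 9B

CFB decryption: P_i = C_i ⊕ E(K, C_{i−1}), with C_{0} = IV.
P[1]: E(K, B1) = E9; 7C ⊕ E9 = 95.
P[2]: E(K, 7C) = 24; 36 ⊕ 24 = 12.
P[3]: E(K, 36) = 6E; 30 ⊕ 6E = 5E.
P[4]: E(K, 30) = 68; F3 ⊕ 68 = 9B.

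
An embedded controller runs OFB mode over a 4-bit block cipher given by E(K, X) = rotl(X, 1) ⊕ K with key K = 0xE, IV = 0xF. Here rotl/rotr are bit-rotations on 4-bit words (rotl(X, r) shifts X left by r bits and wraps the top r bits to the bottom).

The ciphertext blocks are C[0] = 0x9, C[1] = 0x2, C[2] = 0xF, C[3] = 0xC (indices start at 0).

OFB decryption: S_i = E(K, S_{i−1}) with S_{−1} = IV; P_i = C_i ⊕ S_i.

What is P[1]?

P[0]: S = E(K, 0xF) = 0x1; 0x9 ⊕ 0x1 = 0x8.
P[1]: S = E(K, 0x1) = 0xC; 0x2 ⊕ 0xC = 0xE.

P[1] = 0xE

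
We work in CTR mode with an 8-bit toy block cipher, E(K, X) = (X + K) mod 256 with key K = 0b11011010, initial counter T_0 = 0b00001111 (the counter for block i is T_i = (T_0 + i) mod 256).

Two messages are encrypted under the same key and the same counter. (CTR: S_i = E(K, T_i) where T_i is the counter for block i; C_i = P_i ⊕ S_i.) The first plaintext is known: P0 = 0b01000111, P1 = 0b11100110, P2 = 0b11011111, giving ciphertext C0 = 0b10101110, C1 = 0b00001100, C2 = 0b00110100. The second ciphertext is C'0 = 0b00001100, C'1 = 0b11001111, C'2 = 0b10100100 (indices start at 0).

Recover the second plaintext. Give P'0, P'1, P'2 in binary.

In CTR with a reused counter, both messages share the same keystream S_i, so C_i ⊕ C'_i = P_i ⊕ P'_i and thus P'_i = P_i ⊕ C_i ⊕ C'_i.
P'0: 0b01000111 ⊕ 0b10101110 ⊕ 0b00001100 = 0b11100101.
P'1: 0b11100110 ⊕ 0b00001100 ⊕ 0b11001111 = 0b00100101.
P'2: 0b11011111 ⊕ 0b00110100 ⊕ 0b10100100 = 0b01001111.

P'0 = 0b11100101, P'1 = 0b00100101, P'2 = 0b01001111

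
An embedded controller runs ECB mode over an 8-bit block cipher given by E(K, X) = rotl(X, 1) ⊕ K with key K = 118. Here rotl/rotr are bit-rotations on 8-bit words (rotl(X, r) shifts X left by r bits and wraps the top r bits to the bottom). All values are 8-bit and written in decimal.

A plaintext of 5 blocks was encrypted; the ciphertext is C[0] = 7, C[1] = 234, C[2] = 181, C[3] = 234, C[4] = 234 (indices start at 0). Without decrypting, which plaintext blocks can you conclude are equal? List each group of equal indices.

ECB encrypts each block independently with the same key, so equal ciphertext blocks imply equal plaintext blocks.
C[1] = C[3] = C[4] = 234, so P[1] = P[3] = P[4].

P[1] = P[3] = P[4]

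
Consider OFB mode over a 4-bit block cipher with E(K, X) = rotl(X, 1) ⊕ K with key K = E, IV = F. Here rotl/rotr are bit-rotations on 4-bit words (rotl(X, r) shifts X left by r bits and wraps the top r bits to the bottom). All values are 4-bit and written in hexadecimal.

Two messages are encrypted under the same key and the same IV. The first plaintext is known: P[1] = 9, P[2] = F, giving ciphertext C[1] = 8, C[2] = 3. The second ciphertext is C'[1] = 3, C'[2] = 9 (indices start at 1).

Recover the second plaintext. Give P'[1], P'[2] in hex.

P'[1] = 2, P'[2] = 5

In OFB with a reused IV, both messages share the same keystream S_i, so C_i ⊕ C'_i = P_i ⊕ P'_i and thus P'_i = P_i ⊕ C_i ⊕ C'_i.
P'[1]: 9 ⊕ 8 ⊕ 3 = 2.
P'[2]: F ⊕ 3 ⊕ 9 = 5.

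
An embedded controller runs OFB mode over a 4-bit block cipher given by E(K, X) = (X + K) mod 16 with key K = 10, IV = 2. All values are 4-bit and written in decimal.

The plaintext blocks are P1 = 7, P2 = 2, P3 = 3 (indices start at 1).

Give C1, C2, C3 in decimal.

C1 = 11, C2 = 4, C3 = 3

OFB encryption: S_i = E(K, S_{i−1}) with S_{0} = IV; C_i = P_i ⊕ S_i.
C1: S = E(K, 2) = 12; 7 ⊕ 12 = 11.
C2: S = E(K, 12) = 6; 2 ⊕ 6 = 4.
C3: S = E(K, 6) = 0; 3 ⊕ 0 = 3.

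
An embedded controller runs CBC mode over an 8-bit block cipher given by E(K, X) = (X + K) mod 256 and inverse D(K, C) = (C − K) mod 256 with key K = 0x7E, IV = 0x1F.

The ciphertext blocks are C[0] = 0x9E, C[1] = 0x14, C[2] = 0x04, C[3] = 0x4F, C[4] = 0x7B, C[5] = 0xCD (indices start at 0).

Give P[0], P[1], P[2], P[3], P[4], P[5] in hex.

P[0] = 0x3F, P[1] = 0x08, P[2] = 0x92, P[3] = 0xD5, P[4] = 0xB2, P[5] = 0x34

CBC decryption: P_i = D(K, C_i) ⊕ C_{i−1}, with C_{−1} = IV.
P[0]: D(K, 0x9E) = 0x20; 0x20 ⊕ 0x1F = 0x3F.
P[1]: D(K, 0x14) = 0x96; 0x96 ⊕ 0x9E = 0x08.
P[2]: D(K, 0x04) = 0x86; 0x86 ⊕ 0x14 = 0x92.
P[3]: D(K, 0x4F) = 0xD1; 0xD1 ⊕ 0x04 = 0xD5.
P[4]: D(K, 0x7B) = 0xFD; 0xFD ⊕ 0x4F = 0xB2.
P[5]: D(K, 0xCD) = 0x4F; 0x4F ⊕ 0x7B = 0x34.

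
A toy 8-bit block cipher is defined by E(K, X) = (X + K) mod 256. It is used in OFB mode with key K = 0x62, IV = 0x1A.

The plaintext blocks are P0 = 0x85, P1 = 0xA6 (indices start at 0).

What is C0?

OFB encryption: S_i = E(K, S_{i−1}) with S_{−1} = IV; C_i = P_i ⊕ S_i.
C0: S = E(K, 0x1A) = 0x7C; 0x85 ⊕ 0x7C = 0xF9.

C0 = 0xF9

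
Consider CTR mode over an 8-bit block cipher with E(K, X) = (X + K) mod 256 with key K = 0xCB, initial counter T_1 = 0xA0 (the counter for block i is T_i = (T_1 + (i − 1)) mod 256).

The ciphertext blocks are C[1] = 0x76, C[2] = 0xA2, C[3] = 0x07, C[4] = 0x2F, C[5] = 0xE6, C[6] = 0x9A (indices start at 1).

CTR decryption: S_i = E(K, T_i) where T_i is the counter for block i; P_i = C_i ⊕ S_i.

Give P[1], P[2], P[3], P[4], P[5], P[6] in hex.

P[1]: T = 0xA0, S = E(K, T) = 0x6B; 0x76 ⊕ 0x6B = 0x1D.
P[2]: T = 0xA1, S = E(K, T) = 0x6C; 0xA2 ⊕ 0x6C = 0xCE.
P[3]: T = 0xA2, S = E(K, T) = 0x6D; 0x07 ⊕ 0x6D = 0x6A.
P[4]: T = 0xA3, S = E(K, T) = 0x6E; 0x2F ⊕ 0x6E = 0x41.
P[5]: T = 0xA4, S = E(K, T) = 0x6F; 0xE6 ⊕ 0x6F = 0x89.
P[6]: T = 0xA5, S = E(K, T) = 0x70; 0x9A ⊕ 0x70 = 0xEA.

P[1] = 0x1D, P[2] = 0xCE, P[3] = 0x6A, P[4] = 0x41, P[5] = 0x89, P[6] = 0xEA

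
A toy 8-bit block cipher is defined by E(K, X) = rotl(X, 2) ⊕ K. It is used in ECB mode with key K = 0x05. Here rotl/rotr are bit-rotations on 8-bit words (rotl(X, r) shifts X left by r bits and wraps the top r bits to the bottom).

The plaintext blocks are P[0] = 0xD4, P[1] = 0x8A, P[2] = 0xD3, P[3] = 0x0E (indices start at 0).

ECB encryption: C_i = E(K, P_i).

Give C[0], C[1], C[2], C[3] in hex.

C[0]: E(K, 0xD4) = 0x56.
C[1]: E(K, 0x8A) = 0x2F.
C[2]: E(K, 0xD3) = 0x4A.
C[3]: E(K, 0x0E) = 0x3D.

C[0] = 0x56, C[1] = 0x2F, C[2] = 0x4A, C[3] = 0x3D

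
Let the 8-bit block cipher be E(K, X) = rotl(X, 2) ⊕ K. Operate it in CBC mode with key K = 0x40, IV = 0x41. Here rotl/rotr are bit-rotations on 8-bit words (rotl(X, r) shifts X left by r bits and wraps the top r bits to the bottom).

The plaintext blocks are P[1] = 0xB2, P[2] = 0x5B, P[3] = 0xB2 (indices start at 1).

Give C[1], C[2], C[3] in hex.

C[1] = 0x8F, C[2] = 0x13, C[3] = 0xC6

CBC encryption: C_i = E(K, P_i ⊕ C_{i−1}), with C_{0} = IV.
C[1]: P[1] ⊕ 0x41 = 0xF3; E(K, 0xF3) = 0x8F.
C[2]: P[2] ⊕ 0x8F = 0xD4; E(K, 0xD4) = 0x13.
C[3]: P[3] ⊕ 0x13 = 0xA1; E(K, 0xA1) = 0xC6.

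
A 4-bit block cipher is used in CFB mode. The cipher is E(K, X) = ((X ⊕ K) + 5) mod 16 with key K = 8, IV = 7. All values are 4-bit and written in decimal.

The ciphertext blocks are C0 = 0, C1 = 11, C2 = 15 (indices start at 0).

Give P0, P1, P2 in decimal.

P0 = 4, P1 = 6, P2 = 7

CFB decryption: P_i = C_i ⊕ E(K, C_{i−1}), with C_{−1} = IV.
P0: E(K, 7) = 4; 0 ⊕ 4 = 4.
P1: E(K, 0) = 13; 11 ⊕ 13 = 6.
P2: E(K, 11) = 8; 15 ⊕ 8 = 7.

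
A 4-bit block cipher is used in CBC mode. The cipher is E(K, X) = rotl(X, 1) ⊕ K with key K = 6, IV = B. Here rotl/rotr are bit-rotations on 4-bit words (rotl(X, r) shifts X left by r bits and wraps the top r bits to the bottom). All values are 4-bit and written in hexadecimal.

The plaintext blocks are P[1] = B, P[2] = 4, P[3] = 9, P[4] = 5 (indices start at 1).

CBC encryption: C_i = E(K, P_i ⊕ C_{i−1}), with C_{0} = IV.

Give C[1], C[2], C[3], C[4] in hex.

C[1]: P[1] ⊕ B = 0; E(K, 0) = 6.
C[2]: P[2] ⊕ 6 = 2; E(K, 2) = 2.
C[3]: P[3] ⊕ 2 = B; E(K, B) = 1.
C[4]: P[4] ⊕ 1 = 4; E(K, 4) = E.

C[1] = 6, C[2] = 2, C[3] = 1, C[4] = E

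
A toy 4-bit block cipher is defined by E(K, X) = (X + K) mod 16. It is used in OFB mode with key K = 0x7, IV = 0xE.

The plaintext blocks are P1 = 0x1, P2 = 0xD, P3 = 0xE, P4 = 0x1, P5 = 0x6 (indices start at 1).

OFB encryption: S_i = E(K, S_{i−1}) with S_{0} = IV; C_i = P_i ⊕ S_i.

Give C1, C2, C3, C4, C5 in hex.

C1 = 0x4, C2 = 0x1, C3 = 0xD, C4 = 0xB, C5 = 0x7

C1: S = E(K, 0xE) = 0x5; 0x1 ⊕ 0x5 = 0x4.
C2: S = E(K, 0x5) = 0xC; 0xD ⊕ 0xC = 0x1.
C3: S = E(K, 0xC) = 0x3; 0xE ⊕ 0x3 = 0xD.
C4: S = E(K, 0x3) = 0xA; 0x1 ⊕ 0xA = 0xB.
C5: S = E(K, 0xA) = 0x1; 0x6 ⊕ 0x1 = 0x7.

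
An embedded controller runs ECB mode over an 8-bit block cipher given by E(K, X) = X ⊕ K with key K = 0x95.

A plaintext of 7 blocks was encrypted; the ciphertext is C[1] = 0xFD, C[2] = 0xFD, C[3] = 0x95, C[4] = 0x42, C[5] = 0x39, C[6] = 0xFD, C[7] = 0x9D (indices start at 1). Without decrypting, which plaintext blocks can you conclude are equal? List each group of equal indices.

ECB encrypts each block independently with the same key, so equal ciphertext blocks imply equal plaintext blocks.
C[1] = C[2] = C[6] = 0xFD, so P[1] = P[2] = P[6].

P[1] = P[2] = P[6]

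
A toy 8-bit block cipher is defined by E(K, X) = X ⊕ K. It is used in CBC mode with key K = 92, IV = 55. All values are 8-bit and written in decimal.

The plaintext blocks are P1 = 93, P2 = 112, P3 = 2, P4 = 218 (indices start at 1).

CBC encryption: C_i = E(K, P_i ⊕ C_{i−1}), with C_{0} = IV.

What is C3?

C1: P1 ⊕ 55 = 106; E(K, 106) = 54.
C2: P2 ⊕ 54 = 70; E(K, 70) = 26.
C3: P3 ⊕ 26 = 24; E(K, 24) = 68.

C3 = 68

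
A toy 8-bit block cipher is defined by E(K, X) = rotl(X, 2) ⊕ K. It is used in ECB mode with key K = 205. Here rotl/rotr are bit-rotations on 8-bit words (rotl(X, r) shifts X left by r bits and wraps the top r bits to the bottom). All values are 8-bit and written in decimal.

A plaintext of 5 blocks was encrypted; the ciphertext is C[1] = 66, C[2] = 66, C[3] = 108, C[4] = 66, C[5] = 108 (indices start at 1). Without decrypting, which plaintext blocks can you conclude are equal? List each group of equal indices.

P[1] = P[2] = P[4]; P[3] = P[5]

ECB encrypts each block independently with the same key, so equal ciphertext blocks imply equal plaintext blocks.
C[1] = C[2] = C[4] = 66, so P[1] = P[2] = P[4].
C[3] = C[5] = 108, so P[3] = P[5].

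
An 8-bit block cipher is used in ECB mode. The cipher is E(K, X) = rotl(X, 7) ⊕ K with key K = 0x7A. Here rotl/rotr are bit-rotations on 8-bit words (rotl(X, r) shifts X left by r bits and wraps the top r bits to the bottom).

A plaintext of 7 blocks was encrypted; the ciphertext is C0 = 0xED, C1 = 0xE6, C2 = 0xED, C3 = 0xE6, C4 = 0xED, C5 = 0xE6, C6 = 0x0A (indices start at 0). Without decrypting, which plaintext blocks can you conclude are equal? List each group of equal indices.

P0 = P2 = P4; P1 = P3 = P5

ECB encrypts each block independently with the same key, so equal ciphertext blocks imply equal plaintext blocks.
C0 = C2 = C4 = 0xED, so P0 = P2 = P4.
C1 = C3 = C5 = 0xE6, so P1 = P3 = P5.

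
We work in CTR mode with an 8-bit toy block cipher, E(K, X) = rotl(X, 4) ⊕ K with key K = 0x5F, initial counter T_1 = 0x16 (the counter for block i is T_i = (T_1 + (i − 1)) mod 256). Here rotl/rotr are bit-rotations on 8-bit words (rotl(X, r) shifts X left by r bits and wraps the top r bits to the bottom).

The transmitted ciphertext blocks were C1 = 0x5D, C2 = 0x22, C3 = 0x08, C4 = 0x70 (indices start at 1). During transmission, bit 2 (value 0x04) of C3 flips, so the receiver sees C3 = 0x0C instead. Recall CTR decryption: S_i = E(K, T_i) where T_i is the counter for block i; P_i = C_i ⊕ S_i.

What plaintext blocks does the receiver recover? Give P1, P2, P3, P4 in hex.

Only C3 changed, to 0x0C. In CTR, a change in C_i flips the same bit in P_i only; the keystream is unaffected. Decrypting the received ciphertext:
P1: T = 0x16, S = E(K, T) = 0x3E; 0x5D ⊕ 0x3E = 0x63.
P2: T = 0x17, S = E(K, T) = 0x2E; 0x22 ⊕ 0x2E = 0x0C.
P3: T = 0x18, S = E(K, T) = 0xDE; 0x0C ⊕ 0xDE = 0xD2.
P4: T = 0x19, S = E(K, T) = 0xCE; 0x70 ⊕ 0xCE = 0xBE.
Blocks that differ from the original plaintext: P3.

P1 = 0x63, P2 = 0x0C, P3 = 0xD2, P4 = 0xBE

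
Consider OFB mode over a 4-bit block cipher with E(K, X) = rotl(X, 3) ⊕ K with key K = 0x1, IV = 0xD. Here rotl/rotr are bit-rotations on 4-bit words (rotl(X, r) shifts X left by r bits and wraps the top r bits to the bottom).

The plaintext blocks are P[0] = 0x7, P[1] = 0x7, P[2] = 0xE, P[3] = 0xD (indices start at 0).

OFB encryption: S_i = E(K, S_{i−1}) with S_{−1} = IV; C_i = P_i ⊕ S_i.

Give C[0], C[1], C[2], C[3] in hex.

C[0] = 0x8, C[1] = 0x9, C[2] = 0x8, C[3] = 0xF

C[0]: S = E(K, 0xD) = 0xF; 0x7 ⊕ 0xF = 0x8.
C[1]: S = E(K, 0xF) = 0xE; 0x7 ⊕ 0xE = 0x9.
C[2]: S = E(K, 0xE) = 0x6; 0xE ⊕ 0x6 = 0x8.
C[3]: S = E(K, 0x6) = 0x2; 0xD ⊕ 0x2 = 0xF.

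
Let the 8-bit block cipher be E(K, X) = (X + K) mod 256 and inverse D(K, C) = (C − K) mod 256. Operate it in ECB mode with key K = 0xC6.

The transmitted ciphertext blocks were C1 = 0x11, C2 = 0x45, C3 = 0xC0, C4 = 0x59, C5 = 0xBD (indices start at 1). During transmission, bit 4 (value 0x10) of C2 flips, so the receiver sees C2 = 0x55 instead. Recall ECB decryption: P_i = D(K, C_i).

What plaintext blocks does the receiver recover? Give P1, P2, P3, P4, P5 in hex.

P1 = 0x4B, P2 = 0x8F, P3 = 0xFA, P4 = 0x93, P5 = 0xF7

Only C2 changed, to 0x55. In ECB, a change in C_i affects only P_i. Decrypting the received ciphertext:
P1: D(K, 0x11) = 0x4B.
P2: D(K, 0x55) = 0x8F.
P3: D(K, 0xC0) = 0xFA.
P4: D(K, 0x59) = 0x93.
P5: D(K, 0xBD) = 0xF7.
Blocks that differ from the original plaintext: P2.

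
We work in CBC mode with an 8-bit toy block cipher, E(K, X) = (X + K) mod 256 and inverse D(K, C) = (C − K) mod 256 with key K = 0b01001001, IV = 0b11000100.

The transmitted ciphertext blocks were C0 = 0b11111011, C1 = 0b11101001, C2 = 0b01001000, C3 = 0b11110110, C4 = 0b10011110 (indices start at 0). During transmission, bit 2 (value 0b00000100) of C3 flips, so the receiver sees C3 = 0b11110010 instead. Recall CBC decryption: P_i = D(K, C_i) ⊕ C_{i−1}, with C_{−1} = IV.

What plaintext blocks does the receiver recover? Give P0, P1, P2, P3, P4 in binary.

P0 = 0b01110110, P1 = 0b01011011, P2 = 0b00010110, P3 = 0b11100001, P4 = 0b10100111

Only C3 changed, to 0b11110010. In CBC, a change in C_i garbles P_i and flips the same bit in P_{i+1}. Decrypting the received ciphertext:
P0: D(K, 0b11111011) = 0b10110010; 0b10110010 ⊕ 0b11000100 = 0b01110110.
P1: D(K, 0b11101001) = 0b10100000; 0b10100000 ⊕ 0b11111011 = 0b01011011.
P2: D(K, 0b01001000) = 0b11111111; 0b11111111 ⊕ 0b11101001 = 0b00010110.
P3: D(K, 0b11110010) = 0b10101001; 0b10101001 ⊕ 0b01001000 = 0b11100001.
P4: D(K, 0b10011110) = 0b01010101; 0b01010101 ⊕ 0b11110010 = 0b10100111.
Blocks that differ from the original plaintext: P3, P4.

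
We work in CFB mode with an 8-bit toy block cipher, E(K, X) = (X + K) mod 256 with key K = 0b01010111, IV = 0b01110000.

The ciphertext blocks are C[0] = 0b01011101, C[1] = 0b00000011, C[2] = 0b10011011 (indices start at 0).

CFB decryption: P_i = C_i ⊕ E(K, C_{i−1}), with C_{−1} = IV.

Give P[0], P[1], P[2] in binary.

P[0]: E(K, 0b01110000) = 0b11000111; 0b01011101 ⊕ 0b11000111 = 0b10011010.
P[1]: E(K, 0b01011101) = 0b10110100; 0b00000011 ⊕ 0b10110100 = 0b10110111.
P[2]: E(K, 0b00000011) = 0b01011010; 0b10011011 ⊕ 0b01011010 = 0b11000001.

P[0] = 0b10011010, P[1] = 0b10110111, P[2] = 0b11000001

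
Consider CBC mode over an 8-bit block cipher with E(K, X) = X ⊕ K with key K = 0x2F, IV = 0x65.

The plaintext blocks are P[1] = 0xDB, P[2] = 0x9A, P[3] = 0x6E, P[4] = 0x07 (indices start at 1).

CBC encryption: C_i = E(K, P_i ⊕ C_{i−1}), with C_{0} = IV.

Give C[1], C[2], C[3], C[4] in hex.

C[1] = 0x91, C[2] = 0x24, C[3] = 0x65, C[4] = 0x4D

C[1]: P[1] ⊕ 0x65 = 0xBE; E(K, 0xBE) = 0x91.
C[2]: P[2] ⊕ 0x91 = 0x0B; E(K, 0x0B) = 0x24.
C[3]: P[3] ⊕ 0x24 = 0x4A; E(K, 0x4A) = 0x65.
C[4]: P[4] ⊕ 0x65 = 0x62; E(K, 0x62) = 0x4D.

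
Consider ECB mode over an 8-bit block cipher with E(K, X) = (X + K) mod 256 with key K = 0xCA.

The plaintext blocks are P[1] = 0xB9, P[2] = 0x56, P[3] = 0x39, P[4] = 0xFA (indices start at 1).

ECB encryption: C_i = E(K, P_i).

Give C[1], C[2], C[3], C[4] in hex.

C[1] = 0x83, C[2] = 0x20, C[3] = 0x03, C[4] = 0xC4

C[1]: E(K, 0xB9) = 0x83.
C[2]: E(K, 0x56) = 0x20.
C[3]: E(K, 0x39) = 0x03.
C[4]: E(K, 0xFA) = 0xC4.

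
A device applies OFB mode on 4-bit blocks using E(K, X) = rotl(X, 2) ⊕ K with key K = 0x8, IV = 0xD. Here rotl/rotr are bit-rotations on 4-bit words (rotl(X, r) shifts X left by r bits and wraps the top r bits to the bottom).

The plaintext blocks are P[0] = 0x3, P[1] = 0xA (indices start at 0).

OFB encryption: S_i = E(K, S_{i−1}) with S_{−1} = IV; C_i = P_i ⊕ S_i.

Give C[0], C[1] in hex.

C[0]: S = E(K, 0xD) = 0xF; 0x3 ⊕ 0xF = 0xC.
C[1]: S = E(K, 0xF) = 0x7; 0xA ⊕ 0x7 = 0xD.

C[0] = 0xC, C[1] = 0xD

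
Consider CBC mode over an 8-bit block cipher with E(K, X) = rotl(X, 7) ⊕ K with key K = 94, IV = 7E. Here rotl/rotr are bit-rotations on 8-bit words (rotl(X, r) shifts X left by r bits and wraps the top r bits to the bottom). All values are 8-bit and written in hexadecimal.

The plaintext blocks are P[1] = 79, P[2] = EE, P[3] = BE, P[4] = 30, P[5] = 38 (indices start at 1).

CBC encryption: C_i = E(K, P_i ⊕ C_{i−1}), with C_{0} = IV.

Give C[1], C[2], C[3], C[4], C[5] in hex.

C[1]: P[1] ⊕ 7E = 07; E(K, 07) = 17.
C[2]: P[2] ⊕ 17 = F9; E(K, F9) = 68.
C[3]: P[3] ⊕ 68 = D6; E(K, D6) = FF.
C[4]: P[4] ⊕ FF = CF; E(K, CF) = 73.
C[5]: P[5] ⊕ 73 = 4B; E(K, 4B) = 31.

C[1] = 17, C[2] = 68, C[3] = FF, C[4] = 73, C[5] = 31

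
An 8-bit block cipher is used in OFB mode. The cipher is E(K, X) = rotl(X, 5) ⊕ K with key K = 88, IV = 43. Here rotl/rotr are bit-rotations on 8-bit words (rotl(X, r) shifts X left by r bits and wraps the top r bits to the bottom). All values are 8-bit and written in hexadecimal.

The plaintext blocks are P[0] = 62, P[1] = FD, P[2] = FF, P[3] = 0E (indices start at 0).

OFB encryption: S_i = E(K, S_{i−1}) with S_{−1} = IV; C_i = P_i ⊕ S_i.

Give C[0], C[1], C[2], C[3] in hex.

C[0] = 82, C[1] = 69, C[2] = E5, C[3] = C5

C[0]: S = E(K, 43) = E0; 62 ⊕ E0 = 82.
C[1]: S = E(K, E0) = 94; FD ⊕ 94 = 69.
C[2]: S = E(K, 94) = 1A; FF ⊕ 1A = E5.
C[3]: S = E(K, 1A) = CB; 0E ⊕ CB = C5.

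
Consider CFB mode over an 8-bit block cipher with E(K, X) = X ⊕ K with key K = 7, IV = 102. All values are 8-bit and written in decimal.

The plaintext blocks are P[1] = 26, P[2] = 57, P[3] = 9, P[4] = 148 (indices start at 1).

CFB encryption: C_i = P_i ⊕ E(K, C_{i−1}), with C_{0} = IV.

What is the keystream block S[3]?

C[1]: E(K, 102) = 97; 26 ⊕ 97 = 123.
C[2]: E(K, 123) = 124; 57 ⊕ 124 = 69.
C[3]: E(K, 69) = 66; 9 ⊕ 66 = 75.
So S[3] = 66.

66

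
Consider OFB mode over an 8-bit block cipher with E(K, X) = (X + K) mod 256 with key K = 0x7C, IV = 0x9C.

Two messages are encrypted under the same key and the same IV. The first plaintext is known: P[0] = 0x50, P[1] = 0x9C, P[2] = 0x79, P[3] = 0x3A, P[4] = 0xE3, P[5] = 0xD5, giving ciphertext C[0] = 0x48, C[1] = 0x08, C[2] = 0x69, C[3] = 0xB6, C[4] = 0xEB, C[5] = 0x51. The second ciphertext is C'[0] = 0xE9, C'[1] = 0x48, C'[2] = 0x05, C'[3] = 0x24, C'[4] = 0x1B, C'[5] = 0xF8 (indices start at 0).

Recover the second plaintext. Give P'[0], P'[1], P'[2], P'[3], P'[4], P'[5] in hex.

In OFB with a reused IV, both messages share the same keystream S_i, so C_i ⊕ C'_i = P_i ⊕ P'_i and thus P'_i = P_i ⊕ C_i ⊕ C'_i.
P'[0]: 0x50 ⊕ 0x48 ⊕ 0xE9 = 0xF1.
P'[1]: 0x9C ⊕ 0x08 ⊕ 0x48 = 0xDC.
P'[2]: 0x79 ⊕ 0x69 ⊕ 0x05 = 0x15.
P'[3]: 0x3A ⊕ 0xB6 ⊕ 0x24 = 0xA8.
P'[4]: 0xE3 ⊕ 0xEB ⊕ 0x1B = 0x13.
P'[5]: 0xD5 ⊕ 0x51 ⊕ 0xF8 = 0x7C.

P'[0] = 0xF1, P'[1] = 0xDC, P'[2] = 0x15, P'[3] = 0xA8, P'[4] = 0x13, P'[5] = 0x7C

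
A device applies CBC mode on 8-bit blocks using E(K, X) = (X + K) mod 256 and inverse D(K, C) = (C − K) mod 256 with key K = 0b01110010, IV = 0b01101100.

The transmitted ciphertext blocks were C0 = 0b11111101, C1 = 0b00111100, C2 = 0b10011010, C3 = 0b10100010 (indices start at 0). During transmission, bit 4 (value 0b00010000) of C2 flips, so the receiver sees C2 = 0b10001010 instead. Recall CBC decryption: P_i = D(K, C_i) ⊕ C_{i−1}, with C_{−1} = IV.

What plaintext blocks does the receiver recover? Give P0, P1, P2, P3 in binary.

Only C2 changed, to 0b10001010. In CBC, a change in C_i garbles P_i and flips the same bit in P_{i+1}. Decrypting the received ciphertext:
P0: D(K, 0b11111101) = 0b10001011; 0b10001011 ⊕ 0b01101100 = 0b11100111.
P1: D(K, 0b00111100) = 0b11001010; 0b11001010 ⊕ 0b11111101 = 0b00110111.
P2: D(K, 0b10001010) = 0b00011000; 0b00011000 ⊕ 0b00111100 = 0b00100100.
P3: D(K, 0b10100010) = 0b00110000; 0b00110000 ⊕ 0b10001010 = 0b10111010.
Blocks that differ from the original plaintext: P2, P3.

P0 = 0b11100111, P1 = 0b00110111, P2 = 0b00100100, P3 = 0b10111010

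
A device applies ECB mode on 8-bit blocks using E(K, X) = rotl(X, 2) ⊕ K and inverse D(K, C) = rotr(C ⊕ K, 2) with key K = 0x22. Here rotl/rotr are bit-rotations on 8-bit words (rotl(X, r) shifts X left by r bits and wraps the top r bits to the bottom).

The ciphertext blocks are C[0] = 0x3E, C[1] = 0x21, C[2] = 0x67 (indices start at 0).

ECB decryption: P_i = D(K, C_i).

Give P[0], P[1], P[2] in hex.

P[0]: D(K, 0x3E) = 0x07.
P[1]: D(K, 0x21) = 0xC0.
P[2]: D(K, 0x67) = 0x51.

P[0] = 0x07, P[1] = 0xC0, P[2] = 0x51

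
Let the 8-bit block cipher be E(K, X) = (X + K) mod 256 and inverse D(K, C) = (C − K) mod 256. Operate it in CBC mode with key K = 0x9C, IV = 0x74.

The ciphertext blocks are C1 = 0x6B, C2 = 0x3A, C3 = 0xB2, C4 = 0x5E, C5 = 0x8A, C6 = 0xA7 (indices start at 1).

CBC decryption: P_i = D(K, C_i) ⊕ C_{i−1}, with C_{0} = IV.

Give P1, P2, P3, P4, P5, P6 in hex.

P1 = 0xBB, P2 = 0xF5, P3 = 0x2C, P4 = 0x70, P5 = 0xB0, P6 = 0x81

P1: D(K, 0x6B) = 0xCF; 0xCF ⊕ 0x74 = 0xBB.
P2: D(K, 0x3A) = 0x9E; 0x9E ⊕ 0x6B = 0xF5.
P3: D(K, 0xB2) = 0x16; 0x16 ⊕ 0x3A = 0x2C.
P4: D(K, 0x5E) = 0xC2; 0xC2 ⊕ 0xB2 = 0x70.
P5: D(K, 0x8A) = 0xEE; 0xEE ⊕ 0x5E = 0xB0.
P6: D(K, 0xA7) = 0x0B; 0x0B ⊕ 0x8A = 0x81.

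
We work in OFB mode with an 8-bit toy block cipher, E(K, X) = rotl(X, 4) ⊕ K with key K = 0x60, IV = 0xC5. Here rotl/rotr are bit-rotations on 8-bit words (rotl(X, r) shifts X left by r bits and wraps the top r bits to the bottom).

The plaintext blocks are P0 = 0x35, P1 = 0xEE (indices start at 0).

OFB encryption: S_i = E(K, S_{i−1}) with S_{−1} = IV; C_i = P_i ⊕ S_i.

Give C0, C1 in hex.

C0 = 0x09, C1 = 0x4D

C0: S = E(K, 0xC5) = 0x3C; 0x35 ⊕ 0x3C = 0x09.
C1: S = E(K, 0x3C) = 0xA3; 0xEE ⊕ 0xA3 = 0x4D.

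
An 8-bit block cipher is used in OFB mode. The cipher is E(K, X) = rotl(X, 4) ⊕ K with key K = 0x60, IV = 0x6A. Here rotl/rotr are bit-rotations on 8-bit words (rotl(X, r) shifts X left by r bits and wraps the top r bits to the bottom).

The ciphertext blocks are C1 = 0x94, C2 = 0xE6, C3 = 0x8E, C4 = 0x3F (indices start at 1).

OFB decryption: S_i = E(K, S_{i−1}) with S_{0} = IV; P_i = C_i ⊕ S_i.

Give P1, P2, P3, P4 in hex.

P1 = 0x52, P2 = 0xEA, P3 = 0x2E, P4 = 0x55

P1: S = E(K, 0x6A) = 0xC6; 0x94 ⊕ 0xC6 = 0x52.
P2: S = E(K, 0xC6) = 0x0C; 0xE6 ⊕ 0x0C = 0xEA.
P3: S = E(K, 0x0C) = 0xA0; 0x8E ⊕ 0xA0 = 0x2E.
P4: S = E(K, 0xA0) = 0x6A; 0x3F ⊕ 0x6A = 0x55.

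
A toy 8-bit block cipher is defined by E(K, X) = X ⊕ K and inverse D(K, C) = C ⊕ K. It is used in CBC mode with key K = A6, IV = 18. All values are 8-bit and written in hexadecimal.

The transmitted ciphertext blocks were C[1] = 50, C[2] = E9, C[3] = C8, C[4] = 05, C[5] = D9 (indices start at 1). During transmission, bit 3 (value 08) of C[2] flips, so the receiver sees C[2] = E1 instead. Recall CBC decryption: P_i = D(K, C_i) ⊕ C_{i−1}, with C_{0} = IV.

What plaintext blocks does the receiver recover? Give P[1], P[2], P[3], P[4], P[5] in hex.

P[1] = EE, P[2] = 17, P[3] = 8F, P[4] = 6B, P[5] = 7A

Only C[2] changed, to E1. In CBC, a change in C_i garbles P_i and flips the same bit in P_{i+1}. Decrypting the received ciphertext:
P[1]: D(K, 50) = F6; F6 ⊕ 18 = EE.
P[2]: D(K, E1) = 47; 47 ⊕ 50 = 17.
P[3]: D(K, C8) = 6E; 6E ⊕ E1 = 8F.
P[4]: D(K, 05) = A3; A3 ⊕ C8 = 6B.
P[5]: D(K, D9) = 7F; 7F ⊕ 05 = 7A.
Blocks that differ from the original plaintext: P[2], P[3].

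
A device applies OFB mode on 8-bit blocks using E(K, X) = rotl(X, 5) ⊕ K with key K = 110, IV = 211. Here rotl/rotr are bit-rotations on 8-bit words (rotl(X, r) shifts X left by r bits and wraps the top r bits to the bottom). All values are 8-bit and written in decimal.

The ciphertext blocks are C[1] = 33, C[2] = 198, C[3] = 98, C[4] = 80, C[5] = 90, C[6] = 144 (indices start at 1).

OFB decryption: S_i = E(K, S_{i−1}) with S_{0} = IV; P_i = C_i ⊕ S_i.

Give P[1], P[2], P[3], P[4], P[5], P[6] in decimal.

P[1]: S = E(K, 211) = 20; 33 ⊕ 20 = 53.
P[2]: S = E(K, 20) = 236; 198 ⊕ 236 = 42.
P[3]: S = E(K, 236) = 243; 98 ⊕ 243 = 145.
P[4]: S = E(K, 243) = 16; 80 ⊕ 16 = 64.
P[5]: S = E(K, 16) = 108; 90 ⊕ 108 = 54.
P[6]: S = E(K, 108) = 227; 144 ⊕ 227 = 115.

P[1] = 53, P[2] = 42, P[3] = 145, P[4] = 64, P[5] = 54, P[6] = 115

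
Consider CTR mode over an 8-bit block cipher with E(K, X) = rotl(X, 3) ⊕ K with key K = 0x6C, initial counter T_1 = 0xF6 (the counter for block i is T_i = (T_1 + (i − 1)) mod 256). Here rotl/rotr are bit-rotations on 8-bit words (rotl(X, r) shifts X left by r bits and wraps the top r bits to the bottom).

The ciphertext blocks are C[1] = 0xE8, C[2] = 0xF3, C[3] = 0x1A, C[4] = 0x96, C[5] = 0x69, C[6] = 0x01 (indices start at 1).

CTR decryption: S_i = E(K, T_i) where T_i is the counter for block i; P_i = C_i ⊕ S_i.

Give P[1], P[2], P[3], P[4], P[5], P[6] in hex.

P[1] = 0x33, P[2] = 0x20, P[3] = 0xB1, P[4] = 0x35, P[5] = 0xD2, P[6] = 0xB2

P[1]: T = 0xF6, S = E(K, T) = 0xDB; 0xE8 ⊕ 0xDB = 0x33.
P[2]: T = 0xF7, S = E(K, T) = 0xD3; 0xF3 ⊕ 0xD3 = 0x20.
P[3]: T = 0xF8, S = E(K, T) = 0xAB; 0x1A ⊕ 0xAB = 0xB1.
P[4]: T = 0xF9, S = E(K, T) = 0xA3; 0x96 ⊕ 0xA3 = 0x35.
P[5]: T = 0xFA, S = E(K, T) = 0xBB; 0x69 ⊕ 0xBB = 0xD2.
P[6]: T = 0xFB, S = E(K, T) = 0xB3; 0x01 ⊕ 0xB3 = 0xB2.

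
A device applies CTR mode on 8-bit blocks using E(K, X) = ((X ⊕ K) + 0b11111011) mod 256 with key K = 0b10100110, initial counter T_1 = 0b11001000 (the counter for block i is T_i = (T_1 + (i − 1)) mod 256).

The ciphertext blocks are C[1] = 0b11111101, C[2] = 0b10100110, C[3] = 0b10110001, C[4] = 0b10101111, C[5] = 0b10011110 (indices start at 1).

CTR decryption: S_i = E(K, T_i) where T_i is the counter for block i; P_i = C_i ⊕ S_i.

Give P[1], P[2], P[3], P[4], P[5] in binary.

P[1]: T = 0b11001000, S = E(K, T) = 0b01101001; 0b11111101 ⊕ 0b01101001 = 0b10010100.
P[2]: T = 0b11001001, S = E(K, T) = 0b01101010; 0b10100110 ⊕ 0b01101010 = 0b11001100.
P[3]: T = 0b11001010, S = E(K, T) = 0b01100111; 0b10110001 ⊕ 0b01100111 = 0b11010110.
P[4]: T = 0b11001011, S = E(K, T) = 0b01101000; 0b10101111 ⊕ 0b01101000 = 0b11000111.
P[5]: T = 0b11001100, S = E(K, T) = 0b01100101; 0b10011110 ⊕ 0b01100101 = 0b11111011.

P[1] = 0b10010100, P[2] = 0b11001100, P[3] = 0b11010110, P[4] = 0b11000111, P[5] = 0b11111011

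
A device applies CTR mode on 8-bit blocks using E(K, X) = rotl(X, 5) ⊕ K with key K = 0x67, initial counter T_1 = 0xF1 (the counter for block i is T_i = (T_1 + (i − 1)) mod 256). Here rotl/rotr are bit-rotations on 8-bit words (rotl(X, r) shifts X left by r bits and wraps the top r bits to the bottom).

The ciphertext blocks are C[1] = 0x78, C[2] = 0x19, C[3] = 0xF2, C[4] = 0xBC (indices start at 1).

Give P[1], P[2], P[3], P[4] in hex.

P[1] = 0x21, P[2] = 0x20, P[3] = 0xEB, P[4] = 0x45

CTR decryption: S_i = E(K, T_i) where T_i is the counter for block i; P_i = C_i ⊕ S_i.
P[1]: T = 0xF1, S = E(K, T) = 0x59; 0x78 ⊕ 0x59 = 0x21.
P[2]: T = 0xF2, S = E(K, T) = 0x39; 0x19 ⊕ 0x39 = 0x20.
P[3]: T = 0xF3, S = E(K, T) = 0x19; 0xF2 ⊕ 0x19 = 0xEB.
P[4]: T = 0xF4, S = E(K, T) = 0xF9; 0xBC ⊕ 0xF9 = 0x45.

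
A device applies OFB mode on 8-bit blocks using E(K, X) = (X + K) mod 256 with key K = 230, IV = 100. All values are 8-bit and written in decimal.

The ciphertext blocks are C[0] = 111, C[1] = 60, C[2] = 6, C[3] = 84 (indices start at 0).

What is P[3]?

P[3] = 168

OFB decryption: S_i = E(K, S_{i−1}) with S_{−1} = IV; P_i = C_i ⊕ S_i.
P[0]: S = E(K, 100) = 74; 111 ⊕ 74 = 37.
P[1]: S = E(K, 74) = 48; 60 ⊕ 48 = 12.
P[2]: S = E(K, 48) = 22; 6 ⊕ 22 = 16.
P[3]: S = E(K, 22) = 252; 84 ⊕ 252 = 168.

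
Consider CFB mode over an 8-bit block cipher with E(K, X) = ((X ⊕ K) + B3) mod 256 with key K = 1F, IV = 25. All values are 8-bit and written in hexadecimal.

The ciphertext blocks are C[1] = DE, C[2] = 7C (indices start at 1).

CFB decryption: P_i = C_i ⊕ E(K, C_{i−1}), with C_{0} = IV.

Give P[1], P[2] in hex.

P[1]: E(K, 25) = ED; DE ⊕ ED = 33.
P[2]: E(K, DE) = 74; 7C ⊕ 74 = 08.

P[1] = 33, P[2] = 08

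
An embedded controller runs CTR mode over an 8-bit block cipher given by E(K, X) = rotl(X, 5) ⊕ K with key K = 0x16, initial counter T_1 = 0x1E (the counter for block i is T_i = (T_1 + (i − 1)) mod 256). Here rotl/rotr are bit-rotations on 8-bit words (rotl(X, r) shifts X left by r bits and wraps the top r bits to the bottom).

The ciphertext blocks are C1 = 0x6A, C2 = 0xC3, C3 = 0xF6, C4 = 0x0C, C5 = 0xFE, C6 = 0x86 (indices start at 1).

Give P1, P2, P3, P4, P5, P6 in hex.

P1 = 0xBF, P2 = 0x36, P3 = 0xE4, P4 = 0x3E, P5 = 0xAC, P6 = 0xF4

CTR decryption: S_i = E(K, T_i) where T_i is the counter for block i; P_i = C_i ⊕ S_i.
P1: T = 0x1E, S = E(K, T) = 0xD5; 0x6A ⊕ 0xD5 = 0xBF.
P2: T = 0x1F, S = E(K, T) = 0xF5; 0xC3 ⊕ 0xF5 = 0x36.
P3: T = 0x20, S = E(K, T) = 0x12; 0xF6 ⊕ 0x12 = 0xE4.
P4: T = 0x21, S = E(K, T) = 0x32; 0x0C ⊕ 0x32 = 0x3E.
P5: T = 0x22, S = E(K, T) = 0x52; 0xFE ⊕ 0x52 = 0xAC.
P6: T = 0x23, S = E(K, T) = 0x72; 0x86 ⊕ 0x72 = 0xF4.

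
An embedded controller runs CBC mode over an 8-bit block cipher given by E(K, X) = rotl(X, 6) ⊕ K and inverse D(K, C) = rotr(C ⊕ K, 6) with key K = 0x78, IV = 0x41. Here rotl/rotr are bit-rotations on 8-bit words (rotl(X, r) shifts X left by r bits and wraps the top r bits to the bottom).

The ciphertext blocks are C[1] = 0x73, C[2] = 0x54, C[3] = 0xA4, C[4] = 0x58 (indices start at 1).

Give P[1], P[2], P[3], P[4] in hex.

P[1] = 0x6D, P[2] = 0xC3, P[3] = 0x27, P[4] = 0x24

CBC decryption: P_i = D(K, C_i) ⊕ C_{i−1}, with C_{0} = IV.
P[1]: D(K, 0x73) = 0x2C; 0x2C ⊕ 0x41 = 0x6D.
P[2]: D(K, 0x54) = 0xB0; 0xB0 ⊕ 0x73 = 0xC3.
P[3]: D(K, 0xA4) = 0x73; 0x73 ⊕ 0x54 = 0x27.
P[4]: D(K, 0x58) = 0x80; 0x80 ⊕ 0xA4 = 0x24.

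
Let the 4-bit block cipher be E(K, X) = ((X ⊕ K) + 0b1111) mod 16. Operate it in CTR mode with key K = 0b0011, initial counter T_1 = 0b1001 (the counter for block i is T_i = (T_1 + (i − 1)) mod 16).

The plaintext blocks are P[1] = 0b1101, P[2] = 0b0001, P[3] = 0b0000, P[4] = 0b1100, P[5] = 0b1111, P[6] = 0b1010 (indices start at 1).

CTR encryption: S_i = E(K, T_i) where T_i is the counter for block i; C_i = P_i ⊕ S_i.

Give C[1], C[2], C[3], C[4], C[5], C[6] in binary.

C[1]: T = 0b1001, S = E(K, T) = 0b1001; 0b1101 ⊕ 0b1001 = 0b0100.
C[2]: T = 0b1010, S = E(K, T) = 0b1000; 0b0001 ⊕ 0b1000 = 0b1001.
C[3]: T = 0b1011, S = E(K, T) = 0b0111; 0b0000 ⊕ 0b0111 = 0b0111.
C[4]: T = 0b1100, S = E(K, T) = 0b1110; 0b1100 ⊕ 0b1110 = 0b0010.
C[5]: T = 0b1101, S = E(K, T) = 0b1101; 0b1111 ⊕ 0b1101 = 0b0010.
C[6]: T = 0b1110, S = E(K, T) = 0b1100; 0b1010 ⊕ 0b1100 = 0b0110.

C[1] = 0b0100, C[2] = 0b1001, C[3] = 0b0111, C[4] = 0b0010, C[5] = 0b0010, C[6] = 0b0110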